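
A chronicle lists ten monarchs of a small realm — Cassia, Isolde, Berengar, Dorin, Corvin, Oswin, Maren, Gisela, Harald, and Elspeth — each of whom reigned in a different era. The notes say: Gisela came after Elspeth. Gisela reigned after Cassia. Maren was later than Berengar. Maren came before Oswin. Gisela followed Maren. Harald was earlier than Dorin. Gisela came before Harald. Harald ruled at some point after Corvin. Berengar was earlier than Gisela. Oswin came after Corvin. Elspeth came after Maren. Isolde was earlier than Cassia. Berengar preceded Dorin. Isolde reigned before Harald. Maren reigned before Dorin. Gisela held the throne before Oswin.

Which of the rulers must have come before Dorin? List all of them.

Directly stated before Dorin: Berengar, Harald, and Maren.
Cassia reaches Dorin via Cassia → Gisela → Harald → Dorin.
Corvin reaches Dorin via Corvin → Harald → Dorin.
Elspeth reaches Dorin via Elspeth → Gisela → Harald → Dorin.
Likewise Gisela and Isolde each reach Dorin by chaining the stated constraints.
No chain forces Oswin ahead of Dorin.

Berengar, Cassia, Corvin, Elspeth, Gisela, Harald, Isolde, Maren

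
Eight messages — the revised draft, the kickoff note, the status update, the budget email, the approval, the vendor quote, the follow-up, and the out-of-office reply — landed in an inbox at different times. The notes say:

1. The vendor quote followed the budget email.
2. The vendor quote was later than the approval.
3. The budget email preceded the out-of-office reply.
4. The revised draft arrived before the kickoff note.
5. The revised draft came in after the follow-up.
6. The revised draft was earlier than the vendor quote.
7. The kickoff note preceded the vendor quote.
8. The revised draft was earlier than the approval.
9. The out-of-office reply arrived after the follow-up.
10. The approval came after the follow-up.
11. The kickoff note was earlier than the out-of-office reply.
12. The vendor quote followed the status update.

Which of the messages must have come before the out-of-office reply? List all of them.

Directly stated before the out-of-office reply: the budget email, the follow-up, and the kickoff note.
The revised draft reaches the out-of-office reply via the revised draft → the kickoff note → the out-of-office reply.
No chain forces the vendor quote (or any of the others) ahead of the out-of-office reply.

the budget email, the follow-up, the kickoff note, the revised draft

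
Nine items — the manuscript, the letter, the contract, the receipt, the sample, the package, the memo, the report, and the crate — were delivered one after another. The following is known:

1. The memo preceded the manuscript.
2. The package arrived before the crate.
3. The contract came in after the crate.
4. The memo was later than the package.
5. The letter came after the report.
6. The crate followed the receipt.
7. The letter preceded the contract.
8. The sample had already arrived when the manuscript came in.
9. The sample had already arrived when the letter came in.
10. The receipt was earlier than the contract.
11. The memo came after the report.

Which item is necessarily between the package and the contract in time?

Tracing the constraints gives the package → the crate → the contract, so the crate sits after the package and before the contract.
No other item is forced both after the package and before the contract.

the crate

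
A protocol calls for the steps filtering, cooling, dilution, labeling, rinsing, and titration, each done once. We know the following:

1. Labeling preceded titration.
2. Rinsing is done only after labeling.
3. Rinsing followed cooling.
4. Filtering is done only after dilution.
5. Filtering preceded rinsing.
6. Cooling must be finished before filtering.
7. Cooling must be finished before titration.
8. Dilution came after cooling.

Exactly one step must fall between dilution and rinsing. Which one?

Tracing the constraints gives dilution → filtering → rinsing, so filtering sits after dilution and before rinsing.
No other step is forced both after dilution and before rinsing.

filtering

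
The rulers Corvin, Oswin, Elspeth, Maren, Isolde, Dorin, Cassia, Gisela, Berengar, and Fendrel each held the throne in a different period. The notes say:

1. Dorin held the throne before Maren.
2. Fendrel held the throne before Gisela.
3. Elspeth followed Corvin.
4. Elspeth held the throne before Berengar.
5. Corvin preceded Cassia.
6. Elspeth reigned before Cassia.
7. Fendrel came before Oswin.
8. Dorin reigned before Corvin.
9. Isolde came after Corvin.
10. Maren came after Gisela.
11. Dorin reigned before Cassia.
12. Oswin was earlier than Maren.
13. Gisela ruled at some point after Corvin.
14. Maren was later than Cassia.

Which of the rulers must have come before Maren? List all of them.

Cassia, Corvin, Dorin, Elspeth, Fendrel, Gisela, Oswin

Directly stated before Maren: Cassia, Dorin, Gisela, and Oswin.
Corvin reaches Maren via Corvin → Cassia → Maren.
Elspeth reaches Maren via Elspeth → Cassia → Maren.
Fendrel reaches Maren via Fendrel → Oswin → Maren.
No chain forces Isolde (or any of the others) ahead of Maren.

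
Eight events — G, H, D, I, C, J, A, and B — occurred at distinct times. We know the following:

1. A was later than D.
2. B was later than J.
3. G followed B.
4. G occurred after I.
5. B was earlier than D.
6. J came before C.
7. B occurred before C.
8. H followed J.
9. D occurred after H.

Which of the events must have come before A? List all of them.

Directly stated before A: D.
B reaches A via B → D → A.
H reaches A via H → D → A.
J reaches A via J → B → D → A.

B, D, H, J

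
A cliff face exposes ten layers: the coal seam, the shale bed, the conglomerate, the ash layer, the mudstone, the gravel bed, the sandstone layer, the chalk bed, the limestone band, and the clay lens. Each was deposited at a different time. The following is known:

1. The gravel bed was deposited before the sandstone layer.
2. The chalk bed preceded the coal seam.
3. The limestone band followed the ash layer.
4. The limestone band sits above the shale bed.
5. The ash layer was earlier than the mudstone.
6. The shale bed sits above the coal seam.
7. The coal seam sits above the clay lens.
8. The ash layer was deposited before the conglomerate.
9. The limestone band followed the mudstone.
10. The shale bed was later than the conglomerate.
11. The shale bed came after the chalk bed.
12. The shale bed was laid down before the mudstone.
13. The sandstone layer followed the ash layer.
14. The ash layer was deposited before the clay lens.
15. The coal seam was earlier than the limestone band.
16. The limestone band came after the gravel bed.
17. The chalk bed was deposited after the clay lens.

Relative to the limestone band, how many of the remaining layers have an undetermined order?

Forced before the limestone band: the ash layer, the chalk bed, the clay lens, the coal seam, the conglomerate, the gravel bed, the mudstone, and the shale bed.
That leaves the sandstone layer with no forced order relative to the limestone band — 1.

1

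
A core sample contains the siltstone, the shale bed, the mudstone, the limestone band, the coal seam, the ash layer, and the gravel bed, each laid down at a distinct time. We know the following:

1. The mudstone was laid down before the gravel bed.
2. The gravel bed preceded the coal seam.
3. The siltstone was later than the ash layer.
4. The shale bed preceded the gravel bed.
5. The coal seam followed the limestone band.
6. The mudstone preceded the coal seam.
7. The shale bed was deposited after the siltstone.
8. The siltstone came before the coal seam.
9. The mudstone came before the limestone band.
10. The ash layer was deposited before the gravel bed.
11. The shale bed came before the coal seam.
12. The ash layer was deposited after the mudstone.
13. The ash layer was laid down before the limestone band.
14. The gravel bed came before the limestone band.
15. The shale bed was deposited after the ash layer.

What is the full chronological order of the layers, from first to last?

The constraints fix every adjacent pair, so only one ordering works:
the mudstone → the ash layer → the siltstone → the shale bed → the gravel bed → the limestone band → the coal seam.

the mudstone, the ash layer, the siltstone, the shale bed, the gravel bed, the limestone band, the coal seam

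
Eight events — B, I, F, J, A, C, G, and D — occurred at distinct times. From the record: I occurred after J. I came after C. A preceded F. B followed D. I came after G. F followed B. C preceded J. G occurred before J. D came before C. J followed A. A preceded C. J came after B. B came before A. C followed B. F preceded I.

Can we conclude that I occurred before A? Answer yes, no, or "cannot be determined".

Tracing the constraints gives A → C → I, so A must come before I.
That means I cannot be before A.

no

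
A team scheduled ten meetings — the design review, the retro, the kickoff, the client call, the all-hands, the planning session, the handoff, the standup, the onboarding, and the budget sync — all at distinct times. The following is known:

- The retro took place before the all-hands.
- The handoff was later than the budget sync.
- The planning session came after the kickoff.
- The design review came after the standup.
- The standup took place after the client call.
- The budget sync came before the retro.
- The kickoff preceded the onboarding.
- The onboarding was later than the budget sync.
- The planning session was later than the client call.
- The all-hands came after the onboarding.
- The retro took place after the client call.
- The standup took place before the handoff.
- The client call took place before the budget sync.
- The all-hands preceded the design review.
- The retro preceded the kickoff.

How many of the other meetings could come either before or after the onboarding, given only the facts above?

Forced before the onboarding: the budget sync, the client call, the kickoff, and the retro; forced after the onboarding: the all-hands and the design review.
That leaves the handoff, the planning session, and the standup with no forced order relative to the onboarding — 3.

3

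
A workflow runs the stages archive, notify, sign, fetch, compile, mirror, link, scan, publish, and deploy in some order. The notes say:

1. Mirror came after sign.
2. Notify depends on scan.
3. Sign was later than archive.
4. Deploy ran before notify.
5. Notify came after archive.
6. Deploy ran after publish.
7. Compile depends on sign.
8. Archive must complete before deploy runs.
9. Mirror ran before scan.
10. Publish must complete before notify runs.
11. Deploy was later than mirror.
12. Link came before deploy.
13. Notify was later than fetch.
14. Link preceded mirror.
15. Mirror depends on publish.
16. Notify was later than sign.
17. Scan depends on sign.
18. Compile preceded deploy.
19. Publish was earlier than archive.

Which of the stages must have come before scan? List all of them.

Directly stated before scan: mirror and sign.
Archive reaches scan via archive → sign → scan.
Link reaches scan via link → mirror → scan.
Publish reaches scan via publish → mirror → scan.
No chain forces notify (or any of the others) ahead of scan.

archive, link, mirror, publish, sign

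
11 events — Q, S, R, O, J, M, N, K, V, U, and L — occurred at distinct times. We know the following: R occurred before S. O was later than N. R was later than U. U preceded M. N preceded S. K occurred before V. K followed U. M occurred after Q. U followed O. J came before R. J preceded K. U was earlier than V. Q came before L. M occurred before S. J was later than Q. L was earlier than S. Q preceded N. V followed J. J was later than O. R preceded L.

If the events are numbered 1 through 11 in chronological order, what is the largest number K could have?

10

K must come before V — 1 event forced after it.
Everything else can be placed before K in some valid order, so K can sit as late as position 11 − 1 = 10.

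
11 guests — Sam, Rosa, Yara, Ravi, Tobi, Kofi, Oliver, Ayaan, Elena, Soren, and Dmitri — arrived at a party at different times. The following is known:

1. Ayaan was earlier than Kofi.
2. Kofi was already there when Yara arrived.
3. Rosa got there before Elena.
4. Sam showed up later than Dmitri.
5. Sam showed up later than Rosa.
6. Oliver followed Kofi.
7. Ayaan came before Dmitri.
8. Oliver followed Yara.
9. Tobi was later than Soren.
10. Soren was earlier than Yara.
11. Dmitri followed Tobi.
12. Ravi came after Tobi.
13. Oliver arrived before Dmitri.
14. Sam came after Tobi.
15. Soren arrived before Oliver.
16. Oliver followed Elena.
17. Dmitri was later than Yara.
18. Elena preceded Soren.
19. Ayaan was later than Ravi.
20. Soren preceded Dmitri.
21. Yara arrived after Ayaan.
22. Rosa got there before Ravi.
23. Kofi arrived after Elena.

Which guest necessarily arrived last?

Sam

Every other guest has a chain of constraints placing them before Sam, so Sam is last.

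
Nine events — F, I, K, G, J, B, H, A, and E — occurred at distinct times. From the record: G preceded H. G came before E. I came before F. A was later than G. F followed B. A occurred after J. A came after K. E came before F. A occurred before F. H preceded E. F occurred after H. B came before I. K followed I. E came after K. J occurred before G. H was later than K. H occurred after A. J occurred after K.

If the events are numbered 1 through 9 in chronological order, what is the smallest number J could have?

4

B, I, and K must all come before J — 3 forced predecessors.
Nothing else is forced ahead of J, so its earliest slot is position 3 + 1 = 4.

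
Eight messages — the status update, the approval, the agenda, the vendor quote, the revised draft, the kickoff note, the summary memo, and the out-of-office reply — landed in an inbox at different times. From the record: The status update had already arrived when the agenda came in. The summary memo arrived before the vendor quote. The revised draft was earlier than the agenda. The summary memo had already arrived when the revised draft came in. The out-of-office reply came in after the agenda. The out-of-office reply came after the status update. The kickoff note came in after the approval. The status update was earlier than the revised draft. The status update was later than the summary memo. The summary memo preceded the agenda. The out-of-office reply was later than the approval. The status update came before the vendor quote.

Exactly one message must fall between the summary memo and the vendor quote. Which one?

the status update

Tracing the constraints gives the summary memo → the status update → the vendor quote, so the status update sits after the summary memo and before the vendor quote.
No other message is forced both after the summary memo and before the vendor quote.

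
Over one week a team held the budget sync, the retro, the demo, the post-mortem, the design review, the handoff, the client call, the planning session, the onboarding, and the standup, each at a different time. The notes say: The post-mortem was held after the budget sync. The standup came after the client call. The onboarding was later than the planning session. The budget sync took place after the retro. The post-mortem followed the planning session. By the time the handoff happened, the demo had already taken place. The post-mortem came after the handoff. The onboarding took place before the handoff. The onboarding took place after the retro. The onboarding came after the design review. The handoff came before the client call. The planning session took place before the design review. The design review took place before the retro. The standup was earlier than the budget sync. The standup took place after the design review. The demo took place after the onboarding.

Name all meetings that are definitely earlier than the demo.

the design review, the onboarding, the planning session, the retro

Directly stated before the demo: the onboarding.
The design review reaches the demo via the design review → the onboarding → the demo.
The planning session reaches the demo via the planning session → the onboarding → the demo.
The retro reaches the demo via the retro → the onboarding → the demo.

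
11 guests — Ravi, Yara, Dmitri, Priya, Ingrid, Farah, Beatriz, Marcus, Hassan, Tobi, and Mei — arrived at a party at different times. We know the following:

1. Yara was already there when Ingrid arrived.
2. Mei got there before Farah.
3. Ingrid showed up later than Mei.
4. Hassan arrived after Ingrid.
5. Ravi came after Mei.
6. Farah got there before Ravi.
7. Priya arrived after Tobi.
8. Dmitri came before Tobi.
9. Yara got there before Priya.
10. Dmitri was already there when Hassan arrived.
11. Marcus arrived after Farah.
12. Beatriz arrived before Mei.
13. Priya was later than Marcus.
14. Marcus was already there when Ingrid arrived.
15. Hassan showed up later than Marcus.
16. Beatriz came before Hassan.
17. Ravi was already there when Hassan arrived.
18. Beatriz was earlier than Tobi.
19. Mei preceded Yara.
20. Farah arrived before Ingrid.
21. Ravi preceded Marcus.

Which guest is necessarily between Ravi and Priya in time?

Tracing the constraints gives Ravi → Marcus → Priya, so Marcus sits after Ravi and before Priya.
No other guest is forced both after Ravi and before Priya.

Marcus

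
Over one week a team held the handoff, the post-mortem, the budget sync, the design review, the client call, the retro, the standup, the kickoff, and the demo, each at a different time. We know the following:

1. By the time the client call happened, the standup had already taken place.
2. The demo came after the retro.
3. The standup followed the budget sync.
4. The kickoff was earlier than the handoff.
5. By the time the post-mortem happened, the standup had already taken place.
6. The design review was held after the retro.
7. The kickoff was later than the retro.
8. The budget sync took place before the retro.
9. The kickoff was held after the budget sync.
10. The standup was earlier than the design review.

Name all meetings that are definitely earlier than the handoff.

Directly stated before the handoff: the kickoff.
The budget sync reaches the handoff via the budget sync → the kickoff → the handoff.
The retro reaches the handoff via the retro → the kickoff → the handoff.
No chain forces the design review (or any of the others) ahead of the handoff.

the budget sync, the kickoff, the retro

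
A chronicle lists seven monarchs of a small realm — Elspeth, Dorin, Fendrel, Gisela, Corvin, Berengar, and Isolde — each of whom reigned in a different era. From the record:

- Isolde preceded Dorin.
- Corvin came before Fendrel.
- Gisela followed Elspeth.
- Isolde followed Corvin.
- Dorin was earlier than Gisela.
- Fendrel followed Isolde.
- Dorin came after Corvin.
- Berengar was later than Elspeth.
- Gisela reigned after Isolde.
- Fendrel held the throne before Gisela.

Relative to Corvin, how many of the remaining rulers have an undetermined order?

Forced after Corvin: Dorin, Fendrel, Gisela, and Isolde.
That leaves Berengar and Elspeth with no forced order relative to Corvin — 2.

2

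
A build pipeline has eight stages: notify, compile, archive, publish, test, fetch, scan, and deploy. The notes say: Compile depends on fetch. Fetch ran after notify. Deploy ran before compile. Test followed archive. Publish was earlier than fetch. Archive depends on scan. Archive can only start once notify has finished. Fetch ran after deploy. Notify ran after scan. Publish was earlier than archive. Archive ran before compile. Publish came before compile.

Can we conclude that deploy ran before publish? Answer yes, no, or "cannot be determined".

No chain of stated constraints runs from deploy to publish, and none runs from publish to deploy either.
So the relative order of deploy and publish is not fixed by the given facts.

cannot be determined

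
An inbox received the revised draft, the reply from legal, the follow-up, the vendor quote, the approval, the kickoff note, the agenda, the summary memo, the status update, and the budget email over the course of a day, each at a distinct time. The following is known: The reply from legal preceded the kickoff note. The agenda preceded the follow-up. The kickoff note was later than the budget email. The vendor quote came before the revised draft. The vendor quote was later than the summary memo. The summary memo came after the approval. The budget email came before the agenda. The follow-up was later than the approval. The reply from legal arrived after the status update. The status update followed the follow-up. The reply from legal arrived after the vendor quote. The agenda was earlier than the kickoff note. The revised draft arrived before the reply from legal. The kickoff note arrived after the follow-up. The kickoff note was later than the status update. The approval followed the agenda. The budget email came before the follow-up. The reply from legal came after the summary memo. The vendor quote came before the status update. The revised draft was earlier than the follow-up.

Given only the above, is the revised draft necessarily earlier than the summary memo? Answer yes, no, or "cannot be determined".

Tracing the constraints gives the summary memo → the vendor quote → the revised draft, so the summary memo must come before the revised draft.
That means the revised draft cannot be before the summary memo.

no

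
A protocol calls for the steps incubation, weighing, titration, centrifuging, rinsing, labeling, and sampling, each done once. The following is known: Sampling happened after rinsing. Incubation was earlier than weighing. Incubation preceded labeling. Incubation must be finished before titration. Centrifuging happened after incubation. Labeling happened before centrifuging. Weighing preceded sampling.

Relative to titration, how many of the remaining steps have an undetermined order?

5

Forced before titration: incubation.
That leaves centrifuging, labeling, rinsing, sampling, and weighing with no forced order relative to titration — 5.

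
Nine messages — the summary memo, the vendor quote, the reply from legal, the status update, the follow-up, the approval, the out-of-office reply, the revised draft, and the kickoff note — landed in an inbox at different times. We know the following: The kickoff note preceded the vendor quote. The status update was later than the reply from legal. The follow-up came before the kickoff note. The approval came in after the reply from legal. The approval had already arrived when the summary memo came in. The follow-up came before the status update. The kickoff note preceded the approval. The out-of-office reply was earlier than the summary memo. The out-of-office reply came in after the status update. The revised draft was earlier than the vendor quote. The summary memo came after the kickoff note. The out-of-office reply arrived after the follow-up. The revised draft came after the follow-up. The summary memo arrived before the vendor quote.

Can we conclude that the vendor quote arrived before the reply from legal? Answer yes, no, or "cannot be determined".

Tracing the constraints gives the reply from legal → the approval → the summary memo → the vendor quote, so the reply from legal must come before the vendor quote.
That means the vendor quote cannot be before the reply from legal.

no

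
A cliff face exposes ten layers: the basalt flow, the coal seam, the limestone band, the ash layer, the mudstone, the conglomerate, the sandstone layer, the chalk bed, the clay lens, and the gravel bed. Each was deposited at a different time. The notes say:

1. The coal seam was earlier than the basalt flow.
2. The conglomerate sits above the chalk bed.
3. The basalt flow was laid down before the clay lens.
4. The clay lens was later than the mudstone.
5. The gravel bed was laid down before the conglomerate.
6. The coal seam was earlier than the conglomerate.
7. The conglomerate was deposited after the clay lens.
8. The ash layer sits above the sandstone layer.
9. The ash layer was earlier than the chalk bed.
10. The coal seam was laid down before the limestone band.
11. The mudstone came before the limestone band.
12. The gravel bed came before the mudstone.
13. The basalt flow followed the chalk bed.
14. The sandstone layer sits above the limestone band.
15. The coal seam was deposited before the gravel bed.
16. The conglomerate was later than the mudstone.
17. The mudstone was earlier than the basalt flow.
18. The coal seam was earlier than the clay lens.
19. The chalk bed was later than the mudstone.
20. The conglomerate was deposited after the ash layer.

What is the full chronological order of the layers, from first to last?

The constraints fix every adjacent pair, so only one ordering works:
the coal seam → the gravel bed → the mudstone → the limestone band → the sandstone layer → the ash layer → the chalk bed → the basalt flow → the clay lens → the conglomerate.

the coal seam, the gravel bed, the mudstone, the limestone band, the sandstone layer, the ash layer, the chalk bed, the basalt flow, the clay lens, the conglomerate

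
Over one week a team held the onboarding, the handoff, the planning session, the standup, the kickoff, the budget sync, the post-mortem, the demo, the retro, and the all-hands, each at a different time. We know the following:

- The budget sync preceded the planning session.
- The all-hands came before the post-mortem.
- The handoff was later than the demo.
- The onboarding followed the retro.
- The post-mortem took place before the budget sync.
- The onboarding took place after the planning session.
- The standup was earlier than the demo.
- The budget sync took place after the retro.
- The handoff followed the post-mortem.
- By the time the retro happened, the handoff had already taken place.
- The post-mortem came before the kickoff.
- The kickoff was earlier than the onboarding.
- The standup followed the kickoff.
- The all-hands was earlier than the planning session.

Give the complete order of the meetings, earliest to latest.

the all-hands, the post-mortem, the kickoff, the standup, the demo, the handoff, the retro, the budget sync, the planning session, the onboarding

The constraints fix every adjacent pair, so only one ordering works:
the all-hands → the post-mortem → the kickoff → the standup → the demo → the handoff → the retro → the budget sync → the planning session → the onboarding.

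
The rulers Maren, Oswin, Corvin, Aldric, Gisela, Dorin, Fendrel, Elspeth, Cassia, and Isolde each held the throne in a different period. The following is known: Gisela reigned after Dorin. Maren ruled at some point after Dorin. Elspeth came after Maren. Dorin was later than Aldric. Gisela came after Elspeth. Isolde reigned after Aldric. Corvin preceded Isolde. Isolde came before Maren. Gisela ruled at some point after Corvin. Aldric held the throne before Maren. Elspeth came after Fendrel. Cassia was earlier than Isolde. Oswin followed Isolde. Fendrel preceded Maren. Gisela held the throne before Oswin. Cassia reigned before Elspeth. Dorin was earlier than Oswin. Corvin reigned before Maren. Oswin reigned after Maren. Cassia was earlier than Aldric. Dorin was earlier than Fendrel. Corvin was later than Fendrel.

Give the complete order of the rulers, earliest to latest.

Cassia, Aldric, Dorin, Fendrel, Corvin, Isolde, Maren, Elspeth, Gisela, Oswin

The constraints fix every adjacent pair, so only one ordering works:
Cassia → Aldric → Dorin → Fendrel → Corvin → Isolde → Maren → Elspeth → Gisela → Oswin.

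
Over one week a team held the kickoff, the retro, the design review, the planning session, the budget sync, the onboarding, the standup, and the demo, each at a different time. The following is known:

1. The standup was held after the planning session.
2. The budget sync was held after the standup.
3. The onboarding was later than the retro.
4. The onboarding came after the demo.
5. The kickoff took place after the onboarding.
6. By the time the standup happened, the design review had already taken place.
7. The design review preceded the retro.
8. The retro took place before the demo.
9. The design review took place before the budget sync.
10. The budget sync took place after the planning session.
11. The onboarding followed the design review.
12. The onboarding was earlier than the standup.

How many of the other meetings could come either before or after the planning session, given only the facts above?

5

Forced after the planning session: the budget sync and the standup.
That leaves the demo, the design review, the kickoff, the onboarding, and the retro with no forced order relative to the planning session — 5.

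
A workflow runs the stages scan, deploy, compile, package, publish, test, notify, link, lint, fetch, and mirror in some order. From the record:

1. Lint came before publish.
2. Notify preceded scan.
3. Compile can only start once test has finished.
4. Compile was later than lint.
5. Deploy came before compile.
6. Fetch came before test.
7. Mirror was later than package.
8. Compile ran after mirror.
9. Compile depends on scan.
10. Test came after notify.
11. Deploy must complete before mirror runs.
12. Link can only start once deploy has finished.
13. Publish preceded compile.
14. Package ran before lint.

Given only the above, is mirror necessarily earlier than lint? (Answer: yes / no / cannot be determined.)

cannot be determined

No chain of stated constraints runs from mirror to lint, and none runs from lint to mirror either.
So the relative order of mirror and lint is not fixed by the given facts.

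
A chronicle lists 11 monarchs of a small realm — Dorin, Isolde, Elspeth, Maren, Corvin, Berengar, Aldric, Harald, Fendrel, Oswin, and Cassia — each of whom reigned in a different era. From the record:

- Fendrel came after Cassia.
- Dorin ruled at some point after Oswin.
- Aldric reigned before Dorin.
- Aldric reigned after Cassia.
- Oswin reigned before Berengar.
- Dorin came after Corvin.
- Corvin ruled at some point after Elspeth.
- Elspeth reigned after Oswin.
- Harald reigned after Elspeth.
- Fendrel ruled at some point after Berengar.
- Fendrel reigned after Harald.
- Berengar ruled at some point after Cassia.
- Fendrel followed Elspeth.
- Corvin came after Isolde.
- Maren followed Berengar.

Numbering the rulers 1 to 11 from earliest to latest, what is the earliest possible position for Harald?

3

Elspeth and Oswin must both come before Harald — 2 forced predecessors.
Nothing else is forced ahead of Harald, so their earliest slot is position 2 + 1 = 3.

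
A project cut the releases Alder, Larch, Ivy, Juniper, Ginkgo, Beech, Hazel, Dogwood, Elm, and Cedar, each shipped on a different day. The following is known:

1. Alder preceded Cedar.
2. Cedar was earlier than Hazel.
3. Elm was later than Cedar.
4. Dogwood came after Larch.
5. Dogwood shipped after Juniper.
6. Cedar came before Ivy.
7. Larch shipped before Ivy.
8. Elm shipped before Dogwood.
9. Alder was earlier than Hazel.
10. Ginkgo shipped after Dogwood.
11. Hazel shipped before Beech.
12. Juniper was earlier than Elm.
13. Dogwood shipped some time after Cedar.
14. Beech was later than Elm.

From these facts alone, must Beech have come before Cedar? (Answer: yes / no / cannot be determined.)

no

Tracing the constraints gives Cedar → Elm → Beech, so Cedar must come before Beech.
That means Beech cannot be before Cedar.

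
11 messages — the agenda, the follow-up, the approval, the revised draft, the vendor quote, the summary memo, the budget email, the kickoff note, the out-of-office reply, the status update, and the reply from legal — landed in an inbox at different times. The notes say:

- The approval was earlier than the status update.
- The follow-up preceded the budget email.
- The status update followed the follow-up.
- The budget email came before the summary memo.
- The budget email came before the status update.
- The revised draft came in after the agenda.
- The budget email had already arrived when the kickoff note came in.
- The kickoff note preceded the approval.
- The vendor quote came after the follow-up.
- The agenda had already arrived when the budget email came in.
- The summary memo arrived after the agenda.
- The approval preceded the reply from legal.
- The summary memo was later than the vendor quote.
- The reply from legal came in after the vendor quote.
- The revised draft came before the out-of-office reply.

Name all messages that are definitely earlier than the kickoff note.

Directly stated before the kickoff note: the budget email.
The agenda reaches the kickoff note via the agenda → the budget email → the kickoff note.
The follow-up reaches the kickoff note via the follow-up → the budget email → the kickoff note.
No chain forces the revised draft (or any of the others) ahead of the kickoff note.

the agenda, the budget email, the follow-up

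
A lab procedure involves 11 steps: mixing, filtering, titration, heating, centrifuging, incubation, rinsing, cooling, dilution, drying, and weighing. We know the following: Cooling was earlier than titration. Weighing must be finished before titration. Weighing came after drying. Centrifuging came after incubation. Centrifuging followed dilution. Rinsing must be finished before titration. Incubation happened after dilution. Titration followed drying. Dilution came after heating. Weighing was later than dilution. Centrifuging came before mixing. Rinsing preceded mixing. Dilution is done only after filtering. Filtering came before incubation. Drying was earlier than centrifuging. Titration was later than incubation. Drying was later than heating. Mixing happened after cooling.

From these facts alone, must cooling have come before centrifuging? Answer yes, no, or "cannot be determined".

No chain of stated constraints runs from cooling to centrifuging, and none runs from centrifuging to cooling either.
So the relative order of cooling and centrifuging is not fixed by the given facts.

cannot be determined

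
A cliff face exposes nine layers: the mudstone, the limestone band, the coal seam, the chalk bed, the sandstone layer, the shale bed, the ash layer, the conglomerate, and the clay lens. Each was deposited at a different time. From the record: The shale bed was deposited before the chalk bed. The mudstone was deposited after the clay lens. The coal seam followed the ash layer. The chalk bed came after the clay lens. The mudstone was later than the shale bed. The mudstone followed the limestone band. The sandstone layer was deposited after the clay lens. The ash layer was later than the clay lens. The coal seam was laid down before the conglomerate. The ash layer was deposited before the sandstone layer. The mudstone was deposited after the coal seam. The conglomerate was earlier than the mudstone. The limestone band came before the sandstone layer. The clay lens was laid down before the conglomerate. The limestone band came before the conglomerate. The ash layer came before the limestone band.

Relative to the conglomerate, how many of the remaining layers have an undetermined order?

3

Forced before the conglomerate: the ash layer, the clay lens, the coal seam, and the limestone band; forced after the conglomerate: the mudstone.
That leaves the chalk bed, the sandstone layer, and the shale bed with no forced order relative to the conglomerate — 3.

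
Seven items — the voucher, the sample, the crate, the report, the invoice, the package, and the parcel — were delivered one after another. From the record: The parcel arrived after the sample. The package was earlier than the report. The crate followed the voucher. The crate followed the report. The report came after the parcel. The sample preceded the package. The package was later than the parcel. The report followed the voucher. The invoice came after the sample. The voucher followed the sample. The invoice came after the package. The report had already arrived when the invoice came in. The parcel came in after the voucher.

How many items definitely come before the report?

4

Directly stated before the report: the package, the parcel, and the voucher.
The sample reaches the report via the sample → the package → the report.
That's the package, the parcel, the sample, and the voucher — 4 in all.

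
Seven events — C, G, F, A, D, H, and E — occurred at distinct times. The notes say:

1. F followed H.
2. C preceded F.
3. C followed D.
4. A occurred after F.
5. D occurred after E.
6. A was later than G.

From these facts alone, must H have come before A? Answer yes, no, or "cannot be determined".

yes

Chain the constraints: H → F → A. Each link is directly stated, so H comes before A.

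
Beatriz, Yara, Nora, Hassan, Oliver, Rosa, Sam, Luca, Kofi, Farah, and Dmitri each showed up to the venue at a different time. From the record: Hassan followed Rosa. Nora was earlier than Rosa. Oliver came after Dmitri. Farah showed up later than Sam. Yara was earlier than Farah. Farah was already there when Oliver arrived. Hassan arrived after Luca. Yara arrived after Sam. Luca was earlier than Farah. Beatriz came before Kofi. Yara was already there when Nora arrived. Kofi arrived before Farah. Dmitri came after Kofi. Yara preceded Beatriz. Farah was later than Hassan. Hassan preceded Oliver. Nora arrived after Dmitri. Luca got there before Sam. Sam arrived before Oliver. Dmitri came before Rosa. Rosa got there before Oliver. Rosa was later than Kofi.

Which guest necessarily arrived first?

Luca

Luca has a chain of constraints placing them before every other guest, so Luca must be first.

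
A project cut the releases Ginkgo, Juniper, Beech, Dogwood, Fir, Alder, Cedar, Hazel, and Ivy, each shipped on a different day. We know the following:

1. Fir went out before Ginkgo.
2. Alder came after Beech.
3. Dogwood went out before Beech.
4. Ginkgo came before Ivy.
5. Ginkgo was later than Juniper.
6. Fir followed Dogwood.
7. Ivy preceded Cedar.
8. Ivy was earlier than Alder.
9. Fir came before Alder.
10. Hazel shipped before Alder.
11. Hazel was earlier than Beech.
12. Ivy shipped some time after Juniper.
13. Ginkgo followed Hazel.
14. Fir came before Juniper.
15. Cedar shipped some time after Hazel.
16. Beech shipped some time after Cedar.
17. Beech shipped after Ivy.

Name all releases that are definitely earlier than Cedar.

Directly stated before Cedar: Hazel and Ivy.
Dogwood reaches Cedar via Dogwood → Fir → Juniper → Ivy → Cedar.
Fir reaches Cedar via Fir → Juniper → Ivy → Cedar.
Ginkgo reaches Cedar via Ginkgo → Ivy → Cedar.
Likewise Juniper reaches Cedar by chaining the stated constraints.

Dogwood, Fir, Ginkgo, Hazel, Ivy, Juniper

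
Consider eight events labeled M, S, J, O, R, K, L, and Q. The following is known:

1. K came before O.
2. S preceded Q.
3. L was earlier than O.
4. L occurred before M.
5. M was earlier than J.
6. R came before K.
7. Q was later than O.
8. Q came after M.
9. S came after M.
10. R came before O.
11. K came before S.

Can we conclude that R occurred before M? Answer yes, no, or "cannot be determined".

cannot be determined

No chain of stated constraints runs from R to M, and none runs from M to R either.
So the relative order of R and M is not fixed by the given facts.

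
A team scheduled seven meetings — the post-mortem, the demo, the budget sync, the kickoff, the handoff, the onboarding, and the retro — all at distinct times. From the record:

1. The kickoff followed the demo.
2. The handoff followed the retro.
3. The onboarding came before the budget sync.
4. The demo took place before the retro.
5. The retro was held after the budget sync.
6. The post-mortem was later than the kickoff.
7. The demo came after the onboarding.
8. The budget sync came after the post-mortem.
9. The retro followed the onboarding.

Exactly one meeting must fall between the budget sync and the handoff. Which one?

the retro

Tracing the constraints gives the budget sync → the retro → the handoff, so the retro sits after the budget sync and before the handoff.
No other meeting is forced both after the budget sync and before the handoff.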